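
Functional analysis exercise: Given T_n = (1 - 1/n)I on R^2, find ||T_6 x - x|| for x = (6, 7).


T_6 x - x = (1 - 1/6)x - x = -x/6
||x|| = sqrt(85) = 9.2195
||T_6 x - x|| = ||x||/6 = 9.2195/6 = 1.5366

1.5366


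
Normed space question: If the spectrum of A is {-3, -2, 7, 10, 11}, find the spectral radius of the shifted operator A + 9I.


Spectrum of A + 9I = {6, 7, 16, 19, 20}
Spectral radius = max |lambda| over the shifted spectrum
= max(6, 7, 16, 19, 20) = 20

20


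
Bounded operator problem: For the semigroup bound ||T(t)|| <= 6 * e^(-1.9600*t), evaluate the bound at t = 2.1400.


||T(2.1400)|| <= 6 * exp(-1.9600 * 2.1400)
= 6 * exp(-4.1944)
= 6 * 0.0151
= 0.0905

0.0905


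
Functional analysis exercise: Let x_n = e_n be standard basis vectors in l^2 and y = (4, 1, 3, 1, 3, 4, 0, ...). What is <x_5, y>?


x_5 = e_5 is the standard basis vector with 1 in position 5.
<x_5, y> = y_5 = 3
As n -> infinity, <x_n, y> -> 0, confirming weak convergence of (x_n) to 0.

3


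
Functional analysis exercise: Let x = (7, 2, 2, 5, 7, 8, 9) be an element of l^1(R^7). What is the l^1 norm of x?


The l^1 norm equals the sum of absolute values of all components.
||x||_1 = 7 + 2 + 2 + 5 + 7 + 8 + 9
= 40

40.0000


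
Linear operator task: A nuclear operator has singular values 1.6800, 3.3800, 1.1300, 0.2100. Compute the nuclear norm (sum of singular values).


The nuclear norm is the sum of all singular values.
||T||_1 = 1.6800 + 3.3800 + 1.1300 + 0.2100
= 6.4000

6.4000


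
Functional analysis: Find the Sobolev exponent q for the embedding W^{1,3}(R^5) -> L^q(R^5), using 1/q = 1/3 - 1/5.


Using the Sobolev embedding formula: 1/q = 1/p - k/n
1/q = 1/3 - 1/5 = 2/15
q = 1/(2/15) = 15/2 = 7.5000

7.5000


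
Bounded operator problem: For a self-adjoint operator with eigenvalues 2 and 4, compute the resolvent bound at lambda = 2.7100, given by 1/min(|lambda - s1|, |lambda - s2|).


dist(2.7100, {2, 4}) = min(|2.7100 - 2|, |2.7100 - 4|)
= min(0.7100, 1.2900) = 0.7100
Resolvent bound = 1/0.7100 = 1.4085

1.4085


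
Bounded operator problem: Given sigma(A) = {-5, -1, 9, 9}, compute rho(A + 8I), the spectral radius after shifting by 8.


Spectrum of A + 8I = {3, 7, 17, 17}
Spectral radius = max |lambda| over the shifted spectrum
= max(3, 7, 17, 17) = 17

17


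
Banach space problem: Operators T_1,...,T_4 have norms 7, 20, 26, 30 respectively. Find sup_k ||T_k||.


By the Uniform Boundedness Principle, the supremum of norms is finite.
sup_k ||T_k|| = max(7, 20, 26, 30) = 30

30


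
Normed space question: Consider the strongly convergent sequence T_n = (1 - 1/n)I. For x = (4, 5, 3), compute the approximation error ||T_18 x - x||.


T_18 x - x = (1 - 1/18)x - x = -x/18
||x|| = sqrt(50) = 7.0711
||T_18 x - x|| = ||x||/18 = 7.0711/18 = 0.3928

0.3928


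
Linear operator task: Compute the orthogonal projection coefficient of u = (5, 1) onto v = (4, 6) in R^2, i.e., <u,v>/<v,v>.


Computing <u,v> = 5*4 + 1*6 = 26
Computing <v,v> = 4^2 + 6^2 = 52
Projection coefficient = 26/52 = 0.5000

0.5000


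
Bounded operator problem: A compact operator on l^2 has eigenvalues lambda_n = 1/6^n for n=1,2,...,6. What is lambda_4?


The eigenvalue formula gives lambda_4 = 1/6^4
= 1/1296
= 7.7160e-04

7.7160e-04


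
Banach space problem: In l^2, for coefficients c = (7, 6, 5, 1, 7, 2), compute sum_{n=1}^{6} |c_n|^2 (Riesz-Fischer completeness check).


sum |c_n|^2 = 7^2 + 6^2 + 5^2 + 1^2 + 7^2 + 2^2
= 49 + 36 + 25 + 1 + 49 + 4
= 164

164


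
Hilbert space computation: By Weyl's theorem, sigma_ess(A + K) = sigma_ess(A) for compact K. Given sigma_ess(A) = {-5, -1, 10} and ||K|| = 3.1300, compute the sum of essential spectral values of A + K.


By Weyl's theorem, the essential spectrum is invariant under compact perturbations.
sigma_ess(A + K) = sigma_ess(A) = {-5, -1, 10}
Sum = -5 + -1 + 10 = 4

4


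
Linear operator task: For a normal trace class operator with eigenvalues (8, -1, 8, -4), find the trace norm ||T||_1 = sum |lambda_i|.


For a normal operator, singular values equal |eigenvalues|.
Trace norm = sum |lambda_i| = 8 + 1 + 8 + 4
= 21

21


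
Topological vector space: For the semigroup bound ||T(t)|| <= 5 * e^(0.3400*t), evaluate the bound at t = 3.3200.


||T(3.3200)|| <= 5 * exp(0.3400 * 3.3200)
= 5 * exp(1.1288)
= 5 * 3.0919
= 15.4597

15.4597


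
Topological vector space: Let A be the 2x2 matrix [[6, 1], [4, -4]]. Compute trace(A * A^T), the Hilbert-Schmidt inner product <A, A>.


trace(A * A^T) = sum of squares of all entries
= 6^2 + 1^2 + 4^2 + (-4)^2
= 36 + 1 + 16 + 16
= 69

69


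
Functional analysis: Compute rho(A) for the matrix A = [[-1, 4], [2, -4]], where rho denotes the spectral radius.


For a 2x2 matrix, eigenvalues satisfy lambda^2 - (trace)*lambda + det = 0
trace = -1 + -4 = -5
det = -1*-4 - 4*2 = -4
discriminant = (-5)^2 - 4*(-4) = 41
spectral radius = max |eigenvalue| = 5.7016

5.7016


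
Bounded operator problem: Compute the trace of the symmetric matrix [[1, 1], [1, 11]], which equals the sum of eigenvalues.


For a self-adjoint (symmetric) matrix, the eigenvalues are real.
The sum of eigenvalues equals the trace of the matrix.
trace = 1 + 11 = 12

12


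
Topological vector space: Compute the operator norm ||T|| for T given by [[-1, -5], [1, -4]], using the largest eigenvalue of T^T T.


A^T A = [[2, 1], [1, 41]]
trace(A^T A) = 43, det(A^T A) = 81
discriminant = 43^2 - 4*81 = 1525
Largest eigenvalue of A^T A = (trace + sqrt(disc))/2 = 41.0256
||T|| = sqrt(41.0256) = 6.4051

6.4051


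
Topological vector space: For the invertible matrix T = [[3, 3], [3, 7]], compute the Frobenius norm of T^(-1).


det(T) = 3*7 - 3*3 = 12
T^(-1) = (1/12) * [[7, -3], [-3, 3]] = [[0.5833, -0.2500], [-0.2500, 0.2500]]
||T^(-1)||_F^2 = 0.5833^2 + (-0.2500)^2 + (-0.2500)^2 + 0.2500^2 = 0.5278
||T^(-1)||_F = sqrt(0.5278) = 0.7265

0.7265


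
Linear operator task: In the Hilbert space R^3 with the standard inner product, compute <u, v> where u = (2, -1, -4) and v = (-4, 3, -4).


Computing the standard inner product <u, v> = sum u_i * v_i
= 2*-4 + -1*3 + -4*-4
= -8 + -3 + 16
= 5

5


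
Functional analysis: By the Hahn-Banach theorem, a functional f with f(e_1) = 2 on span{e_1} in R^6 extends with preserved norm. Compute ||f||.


The norm of f is given by ||f|| = sup_{||x||=1} |f(x)|.
On span{e_1}, ||e_1|| = 1, so ||f|| = |f(e_1)| / ||e_1||
= |2| / 1 = 2.0000

2.0000


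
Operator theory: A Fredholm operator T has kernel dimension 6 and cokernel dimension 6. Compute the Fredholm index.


The Fredholm index is defined as ind(T) = dim(ker T) - dim(coker T)
= 6 - 6
= 0

0


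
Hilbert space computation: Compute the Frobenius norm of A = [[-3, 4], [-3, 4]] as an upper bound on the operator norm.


||A||_F^2 = sum a_ij^2
= (-3)^2 + 4^2 + (-3)^2 + 4^2
= 9 + 16 + 9 + 16 = 50
||A||_F = sqrt(50) = 7.0711

7.0711


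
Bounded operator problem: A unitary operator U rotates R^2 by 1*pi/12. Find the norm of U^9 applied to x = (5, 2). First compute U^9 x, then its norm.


U is a rotation by theta = 1*pi/12
U^9 = rotation by 9*theta = 9*pi/12
cos(9*pi/12) = -0.7071, sin(9*pi/12) = 0.7071
U^9 x = (-0.7071 * 5 - 0.7071 * 2, 0.7071 * 5 + -0.7071 * 2)
= (-4.9497, 2.1213)
||U^9 x|| = sqrt((-4.9497)^2 + 2.1213^2) = sqrt(29.0000) = 5.3852

5.3852


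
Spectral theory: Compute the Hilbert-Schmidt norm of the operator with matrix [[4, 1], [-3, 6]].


The Hilbert-Schmidt norm is sqrt(sum of squares of all entries).
Sum of squares = 4^2 + 1^2 + (-3)^2 + 6^2
= 16 + 1 + 9 + 36 = 62
||T||_HS = sqrt(62) = 7.8740

7.8740


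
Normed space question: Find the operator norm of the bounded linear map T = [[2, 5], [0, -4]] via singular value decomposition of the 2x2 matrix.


A^T A = [[4, 10], [10, 41]]
trace(A^T A) = 45, det(A^T A) = 64
discriminant = 45^2 - 4*64 = 1769
Largest eigenvalue of A^T A = (trace + sqrt(disc))/2 = 43.5297
||T|| = sqrt(43.5297) = 6.5977

6.5977


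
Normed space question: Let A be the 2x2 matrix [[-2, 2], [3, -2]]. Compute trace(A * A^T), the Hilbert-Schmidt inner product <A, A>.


trace(A * A^T) = sum of squares of all entries
= (-2)^2 + 2^2 + 3^2 + (-2)^2
= 4 + 4 + 9 + 4
= 21

21


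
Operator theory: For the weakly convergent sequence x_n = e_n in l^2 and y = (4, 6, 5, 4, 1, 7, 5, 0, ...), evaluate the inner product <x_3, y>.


x_3 = e_3 is the standard basis vector with 1 in position 3.
<x_3, y> = y_3 = 5
As n -> infinity, <x_n, y> -> 0, confirming weak convergence of (x_n) to 0.

5


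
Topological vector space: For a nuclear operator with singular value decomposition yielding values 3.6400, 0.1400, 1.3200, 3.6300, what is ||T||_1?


The nuclear norm is the sum of all singular values.
||T||_1 = 3.6400 + 0.1400 + 1.3200 + 3.6300
= 8.7300

8.7300


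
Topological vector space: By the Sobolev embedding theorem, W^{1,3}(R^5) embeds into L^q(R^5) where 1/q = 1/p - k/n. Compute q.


Using the Sobolev embedding formula: 1/q = 1/p - k/n
1/q = 1/3 - 1/5 = 2/15
q = 1/(2/15) = 15/2 = 7.5000

7.5000


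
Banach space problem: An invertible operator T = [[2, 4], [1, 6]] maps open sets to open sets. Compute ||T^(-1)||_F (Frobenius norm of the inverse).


det(T) = 2*6 - 4*1 = 8
T^(-1) = (1/8) * [[6, -4], [-1, 2]] = [[0.7500, -0.5000], [-0.1250, 0.2500]]
||T^(-1)||_F^2 = 0.7500^2 + (-0.5000)^2 + (-0.1250)^2 + 0.2500^2 = 0.8906
||T^(-1)||_F = sqrt(0.8906) = 0.9437

0.9437


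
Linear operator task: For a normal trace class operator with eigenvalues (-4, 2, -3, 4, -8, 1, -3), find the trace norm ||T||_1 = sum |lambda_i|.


For a normal operator, singular values equal |eigenvalues|.
Trace norm = sum |lambda_i| = 4 + 2 + 3 + 4 + 8 + 1 + 3
= 25

25


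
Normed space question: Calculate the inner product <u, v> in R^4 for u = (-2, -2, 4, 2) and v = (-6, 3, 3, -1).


Computing the standard inner product <u, v> = sum u_i * v_i
= -2*-6 + -2*3 + 4*3 + 2*-1
= 12 + -6 + 12 + -2
= 16

16


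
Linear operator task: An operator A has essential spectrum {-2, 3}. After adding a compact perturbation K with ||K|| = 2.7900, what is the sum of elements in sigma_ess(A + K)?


By Weyl's theorem, the essential spectrum is invariant under compact perturbations.
sigma_ess(A + K) = sigma_ess(A) = {-2, 3}
Sum = -2 + 3 = 1

1


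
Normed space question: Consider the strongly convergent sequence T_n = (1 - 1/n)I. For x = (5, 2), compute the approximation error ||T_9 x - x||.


T_9 x - x = (1 - 1/9)x - x = -x/9
||x|| = sqrt(29) = 5.3852
||T_9 x - x|| = ||x||/9 = 5.3852/9 = 0.5984

0.5984


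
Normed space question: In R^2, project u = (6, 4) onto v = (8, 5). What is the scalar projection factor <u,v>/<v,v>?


Computing <u,v> = 6*8 + 4*5 = 68
Computing <v,v> = 8^2 + 5^2 = 89
Projection coefficient = 68/89 = 0.7640

0.7640


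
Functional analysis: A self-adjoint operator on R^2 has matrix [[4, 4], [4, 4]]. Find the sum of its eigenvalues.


For a self-adjoint (symmetric) matrix, the eigenvalues are real.
The sum of eigenvalues equals the trace of the matrix.
trace = 4 + 4 = 8

8


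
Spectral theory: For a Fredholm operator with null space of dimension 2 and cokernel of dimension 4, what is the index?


The Fredholm index is defined as ind(T) = dim(ker T) - dim(coker T)
= 2 - 4
= -2

-2


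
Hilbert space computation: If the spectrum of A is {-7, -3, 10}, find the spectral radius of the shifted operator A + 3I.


Spectrum of A + 3I = {-4, 0, 13}
Spectral radius = max |lambda| over the shifted spectrum
= max(4, 0, 13) = 13

13


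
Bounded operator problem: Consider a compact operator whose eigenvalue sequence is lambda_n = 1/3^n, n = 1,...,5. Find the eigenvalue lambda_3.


The eigenvalue formula gives lambda_3 = 1/3^3
= 1/27
= 0.0370

0.0370


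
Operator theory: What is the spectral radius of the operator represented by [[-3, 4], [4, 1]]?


For a 2x2 matrix, eigenvalues satisfy lambda^2 - (trace)*lambda + det = 0
trace = -3 + 1 = -2
det = -3*1 - 4*4 = -19
discriminant = (-2)^2 - 4*(-19) = 80
spectral radius = max |eigenvalue| = 5.4721

5.4721


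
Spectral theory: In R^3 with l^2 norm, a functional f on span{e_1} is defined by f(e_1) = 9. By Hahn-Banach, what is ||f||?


The norm of f is given by ||f|| = sup_{||x||=1} |f(x)|.
On span{e_1}, ||e_1|| = 1, so ||f|| = |f(e_1)| / ||e_1||
= |9| / 1 = 9.0000

9.0000


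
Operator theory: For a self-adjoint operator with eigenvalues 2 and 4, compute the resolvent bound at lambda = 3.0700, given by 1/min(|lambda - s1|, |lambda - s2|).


dist(3.0700, {2, 4}) = min(|3.0700 - 2|, |3.0700 - 4|)
= min(1.0700, 0.9300) = 0.9300
Resolvent bound = 1/0.9300 = 1.0753

1.0753


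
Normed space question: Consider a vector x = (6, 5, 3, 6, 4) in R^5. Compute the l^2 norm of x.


The l^2 norm = (sum |x_i|^2)^(1/2)
Sum of 2th powers = 36 + 25 + 9 + 36 + 16 = 122
||x||_2 = (122)^(1/2) = 11.0454

11.0454


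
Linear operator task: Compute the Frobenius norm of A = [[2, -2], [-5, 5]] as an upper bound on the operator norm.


||A||_F^2 = sum a_ij^2
= 2^2 + (-2)^2 + (-5)^2 + 5^2
= 4 + 4 + 25 + 25 = 58
||A||_F = sqrt(58) = 7.6158

7.6158


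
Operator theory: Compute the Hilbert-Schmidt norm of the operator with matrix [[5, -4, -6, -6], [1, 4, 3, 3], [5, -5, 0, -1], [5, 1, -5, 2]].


The Hilbert-Schmidt norm is sqrt(sum of squares of all entries).
Sum of squares = 5^2 + (-4)^2 + (-6)^2 + (-6)^2 + 1^2 + 4^2 + 3^2 + 3^2 + 5^2 + (-5)^2 + 0^2 + (-1)^2 + 5^2 + 1^2 + (-5)^2 + 2^2
= 25 + 16 + 36 + 36 + 1 + 16 + 9 + 9 + 25 + 25 + 0 + 1 + 25 + 1 + 25 + 4 = 254
||T||_HS = sqrt(254) = 15.9374

15.9374


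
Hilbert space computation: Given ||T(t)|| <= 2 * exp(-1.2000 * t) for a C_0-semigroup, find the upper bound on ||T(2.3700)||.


||T(2.3700)|| <= 2 * exp(-1.2000 * 2.3700)
= 2 * exp(-2.8440)
= 2 * 0.0582
= 0.1164

0.1164


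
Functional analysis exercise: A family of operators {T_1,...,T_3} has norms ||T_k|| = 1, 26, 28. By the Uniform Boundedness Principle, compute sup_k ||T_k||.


By the Uniform Boundedness Principle, the supremum of norms is finite.
sup_k ||T_k|| = max(1, 26, 28) = 28

28


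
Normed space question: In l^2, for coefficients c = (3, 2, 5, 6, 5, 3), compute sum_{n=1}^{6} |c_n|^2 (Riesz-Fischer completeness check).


sum |c_n|^2 = 3^2 + 2^2 + 5^2 + 6^2 + 5^2 + 3^2
= 9 + 4 + 25 + 36 + 25 + 9
= 108

108


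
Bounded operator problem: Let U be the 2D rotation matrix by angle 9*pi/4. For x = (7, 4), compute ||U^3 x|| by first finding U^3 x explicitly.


U is a rotation by theta = 9*pi/4
U^3 = rotation by 3*theta = 27*pi/4 = 3*pi/4 (mod 2*pi)
cos(3*pi/4) = -0.7071, sin(3*pi/4) = 0.7071
U^3 x = (-0.7071 * 7 - 0.7071 * 4, 0.7071 * 7 + -0.7071 * 4)
= (-7.7782, 2.1213)
||U^3 x|| = sqrt((-7.7782)^2 + 2.1213^2) = sqrt(65.0000) = 8.0623

8.0623


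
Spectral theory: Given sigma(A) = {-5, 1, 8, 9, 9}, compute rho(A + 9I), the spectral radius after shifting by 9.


Spectrum of A + 9I = {4, 10, 17, 18, 18}
Spectral radius = max |lambda| over the shifted spectrum
= max(4, 10, 17, 18, 18) = 18

18


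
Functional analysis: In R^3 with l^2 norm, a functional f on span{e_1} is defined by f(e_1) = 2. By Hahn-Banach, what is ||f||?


The norm of f is given by ||f|| = sup_{||x||=1} |f(x)|.
On span{e_1}, ||e_1|| = 1, so ||f|| = |f(e_1)| / ||e_1||
= |2| / 1 = 2.0000

2.0000


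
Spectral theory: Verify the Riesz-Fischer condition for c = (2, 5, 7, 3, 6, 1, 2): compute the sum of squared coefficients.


sum |c_n|^2 = 2^2 + 5^2 + 7^2 + 3^2 + 6^2 + 1^2 + 2^2
= 4 + 25 + 49 + 9 + 36 + 1 + 4
= 128

128


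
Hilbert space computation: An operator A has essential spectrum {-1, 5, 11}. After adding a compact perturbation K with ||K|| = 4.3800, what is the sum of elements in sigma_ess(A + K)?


By Weyl's theorem, the essential spectrum is invariant under compact perturbations.
sigma_ess(A + K) = sigma_ess(A) = {-1, 5, 11}
Sum = -1 + 5 + 11 = 15

15


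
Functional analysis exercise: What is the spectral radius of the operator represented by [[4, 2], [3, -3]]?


For a 2x2 matrix, eigenvalues satisfy lambda^2 - (trace)*lambda + det = 0
trace = 4 + -3 = 1
det = 4*-3 - 2*3 = -18
discriminant = 1^2 - 4*(-18) = 73
spectral radius = max |eigenvalue| = 4.7720

4.7720


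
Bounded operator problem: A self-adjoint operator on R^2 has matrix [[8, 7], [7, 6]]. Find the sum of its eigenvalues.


For a self-adjoint (symmetric) matrix, the eigenvalues are real.
The sum of eigenvalues equals the trace of the matrix.
trace = 8 + 6 = 14

14


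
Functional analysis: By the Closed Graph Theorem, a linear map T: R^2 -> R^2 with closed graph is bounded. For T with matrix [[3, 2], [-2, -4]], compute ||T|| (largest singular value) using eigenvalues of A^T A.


A^T A = [[13, 14], [14, 20]]
trace(A^T A) = 33, det(A^T A) = 64
discriminant = 33^2 - 4*64 = 833
Largest eigenvalue of A^T A = (trace + sqrt(disc))/2 = 30.9309
||T|| = sqrt(30.9309) = 5.5616

5.5616


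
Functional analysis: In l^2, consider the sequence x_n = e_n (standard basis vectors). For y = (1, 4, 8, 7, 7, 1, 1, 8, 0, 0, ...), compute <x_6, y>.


x_6 = e_6 is the standard basis vector with 1 in position 6.
<x_6, y> = y_6 = 1
As n -> infinity, <x_n, y> -> 0, confirming weak convergence of (x_n) to 0.

1


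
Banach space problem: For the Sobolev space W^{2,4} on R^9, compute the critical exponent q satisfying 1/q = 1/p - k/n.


Using the Sobolev embedding formula: 1/q = 1/p - k/n
1/q = 1/4 - 2/9 = 1/36
q = 1/(1/36) = 36

36.0000


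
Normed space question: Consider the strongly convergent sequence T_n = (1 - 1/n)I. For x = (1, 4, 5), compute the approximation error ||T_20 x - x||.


T_20 x - x = (1 - 1/20)x - x = -x/20
||x|| = sqrt(42) = 6.4807
||T_20 x - x|| = ||x||/20 = 6.4807/20 = 0.3240

0.3240


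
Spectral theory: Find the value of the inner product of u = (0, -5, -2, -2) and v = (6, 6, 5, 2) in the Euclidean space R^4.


Computing the standard inner product <u, v> = sum u_i * v_i
= 0*6 + -5*6 + -2*5 + -2*2
= 0 + -30 + -10 + -4
= -44

-44


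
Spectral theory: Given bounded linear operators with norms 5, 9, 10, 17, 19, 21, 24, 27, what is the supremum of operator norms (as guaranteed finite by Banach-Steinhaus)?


By the Uniform Boundedness Principle, the supremum of norms is finite.
sup_k ||T_k|| = max(5, 9, 10, 17, 19, 21, 24, 27) = 27

27


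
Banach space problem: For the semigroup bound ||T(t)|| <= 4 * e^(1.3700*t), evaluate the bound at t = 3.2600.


||T(3.2600)|| <= 4 * exp(1.3700 * 3.2600)
= 4 * exp(4.4662)
= 4 * 87.0254
= 348.1016

348.1016


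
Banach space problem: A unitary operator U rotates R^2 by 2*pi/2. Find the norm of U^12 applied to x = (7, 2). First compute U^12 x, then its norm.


U is a rotation by theta = 2*pi/2
U^12 = rotation by 12*theta = 24*pi/2 = 0*pi/2 (mod 2*pi)
cos(0*pi/2) = 1.0000, sin(0*pi/2) = 0.0000
U^12 x = (1.0000 * 7 - 0.0000 * 2, 0.0000 * 7 + 1.0000 * 2)
= (7.0000, 2.0000)
||U^12 x|| = sqrt(7.0000^2 + 2.0000^2) = sqrt(53.0000) = 7.2801

7.2801


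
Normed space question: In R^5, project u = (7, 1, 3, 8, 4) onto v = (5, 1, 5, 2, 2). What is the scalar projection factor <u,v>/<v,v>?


Computing <u,v> = 7*5 + 1*1 + 3*5 + 8*2 + 4*2 = 75
Computing <v,v> = 5^2 + 1^2 + 5^2 + 2^2 + 2^2 = 59
Projection coefficient = 75/59 = 1.2712

1.2712


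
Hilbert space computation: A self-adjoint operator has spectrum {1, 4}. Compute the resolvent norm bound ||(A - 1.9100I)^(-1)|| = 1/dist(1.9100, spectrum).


dist(1.9100, {1, 4}) = min(|1.9100 - 1|, |1.9100 - 4|)
= min(0.9100, 2.0900) = 0.9100
Resolvent bound = 1/0.9100 = 1.0989

1.0989


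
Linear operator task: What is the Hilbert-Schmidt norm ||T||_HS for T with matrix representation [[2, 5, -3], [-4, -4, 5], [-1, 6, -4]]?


The Hilbert-Schmidt norm is sqrt(sum of squares of all entries).
Sum of squares = 2^2 + 5^2 + (-3)^2 + (-4)^2 + (-4)^2 + 5^2 + (-1)^2 + 6^2 + (-4)^2
= 4 + 25 + 9 + 16 + 16 + 25 + 1 + 36 + 16 = 148
||T||_HS = sqrt(148) = 12.1655

12.1655


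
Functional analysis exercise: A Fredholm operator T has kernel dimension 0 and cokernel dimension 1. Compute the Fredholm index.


The Fredholm index is defined as ind(T) = dim(ker T) - dim(coker T)
= 0 - 1
= -1

-1


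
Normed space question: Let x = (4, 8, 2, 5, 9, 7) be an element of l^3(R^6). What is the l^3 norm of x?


The l^3 norm = (sum |x_i|^3)^(1/3)
Sum of 3th powers = 64 + 512 + 8 + 125 + 729 + 343 = 1781
||x||_3 = (1781)^(1/3) = 12.1215

12.1215


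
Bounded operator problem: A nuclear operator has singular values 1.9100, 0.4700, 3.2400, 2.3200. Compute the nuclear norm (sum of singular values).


The nuclear norm is the sum of all singular values.
||T||_1 = 1.9100 + 0.4700 + 3.2400 + 2.3200
= 7.9400

7.9400


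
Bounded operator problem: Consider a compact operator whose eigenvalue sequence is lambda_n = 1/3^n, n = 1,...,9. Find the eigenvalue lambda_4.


The eigenvalue formula gives lambda_4 = 1/3^4
= 1/81
= 0.0123

0.0123


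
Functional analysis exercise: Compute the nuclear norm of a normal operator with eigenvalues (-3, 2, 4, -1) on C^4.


For a normal operator, singular values equal |eigenvalues|.
Trace norm = sum |lambda_i| = 3 + 2 + 4 + 1
= 10

10


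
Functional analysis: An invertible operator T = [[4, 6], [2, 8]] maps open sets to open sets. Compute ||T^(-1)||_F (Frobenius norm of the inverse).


det(T) = 4*8 - 6*2 = 20
T^(-1) = (1/20) * [[8, -6], [-2, 4]] = [[0.4000, -0.3000], [-0.1000, 0.2000]]
||T^(-1)||_F^2 = 0.4000^2 + (-0.3000)^2 + (-0.1000)^2 + 0.2000^2 = 0.3000
||T^(-1)||_F = sqrt(0.3000) = 0.5477

0.5477


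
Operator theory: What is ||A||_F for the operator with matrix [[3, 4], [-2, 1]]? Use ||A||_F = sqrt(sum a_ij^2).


||A||_F^2 = sum a_ij^2
= 3^2 + 4^2 + (-2)^2 + 1^2
= 9 + 16 + 4 + 1 = 30
||A||_F = sqrt(30) = 5.4772

5.4772


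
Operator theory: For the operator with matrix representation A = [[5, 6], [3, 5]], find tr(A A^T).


trace(A * A^T) = sum of squares of all entries
= 5^2 + 6^2 + 3^2 + 5^2
= 25 + 36 + 9 + 25
= 95

95


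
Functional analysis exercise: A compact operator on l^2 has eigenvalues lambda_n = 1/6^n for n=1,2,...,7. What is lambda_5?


The eigenvalue formula gives lambda_5 = 1/6^5
= 1/7776
= 1.2860e-04

1.2860e-04


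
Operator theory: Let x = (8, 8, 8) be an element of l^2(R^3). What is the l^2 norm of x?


The l^2 norm = (sum |x_i|^2)^(1/2)
Sum of 2th powers = 64 + 64 + 64 = 192
||x||_2 = (192)^(1/2) = 13.8564

13.8564


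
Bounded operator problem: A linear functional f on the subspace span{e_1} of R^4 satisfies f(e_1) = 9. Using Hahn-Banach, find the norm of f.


The norm of f is given by ||f|| = sup_{||x||=1} |f(x)|.
On span{e_1}, ||e_1|| = 1, so ||f|| = |f(e_1)| / ||e_1||
= |9| / 1 = 9.0000

9.0000


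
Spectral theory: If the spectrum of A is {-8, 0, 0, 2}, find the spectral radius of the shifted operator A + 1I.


Spectrum of A + 1I = {-7, 1, 1, 3}
Spectral radius = max |lambda| over the shifted spectrum
= max(7, 1, 1, 3) = 7

7


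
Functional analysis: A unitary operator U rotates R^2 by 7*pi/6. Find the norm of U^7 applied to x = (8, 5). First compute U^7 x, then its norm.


U is a rotation by theta = 7*pi/6
U^7 = rotation by 7*theta = 49*pi/6 = 1*pi/6 (mod 2*pi)
cos(1*pi/6) = 0.8660, sin(1*pi/6) = 0.5000
U^7 x = (0.8660 * 8 - 0.5000 * 5, 0.5000 * 8 + 0.8660 * 5)
= (4.4282, 8.3301)
||U^7 x|| = sqrt(4.4282^2 + 8.3301^2) = sqrt(89.0000) = 9.4340

9.4340


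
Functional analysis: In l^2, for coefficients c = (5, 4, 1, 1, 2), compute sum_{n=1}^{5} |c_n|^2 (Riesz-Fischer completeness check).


sum |c_n|^2 = 5^2 + 4^2 + 1^2 + 1^2 + 2^2
= 25 + 16 + 1 + 1 + 4
= 47

47


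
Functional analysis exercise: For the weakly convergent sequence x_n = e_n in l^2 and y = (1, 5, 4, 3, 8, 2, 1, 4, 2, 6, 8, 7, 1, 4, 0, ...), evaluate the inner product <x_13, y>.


x_13 = e_13 is the standard basis vector with 1 in position 13.
<x_13, y> = y_13 = 1
As n -> infinity, <x_n, y> -> 0, confirming weak convergence of (x_n) to 0.

1


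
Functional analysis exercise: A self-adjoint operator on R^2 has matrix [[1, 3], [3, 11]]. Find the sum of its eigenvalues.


For a self-adjoint (symmetric) matrix, the eigenvalues are real.
The sum of eigenvalues equals the trace of the matrix.
trace = 1 + 11 = 12

12


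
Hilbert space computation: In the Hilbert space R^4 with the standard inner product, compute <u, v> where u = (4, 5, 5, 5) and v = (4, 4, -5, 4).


Computing the standard inner product <u, v> = sum u_i * v_i
= 4*4 + 5*4 + 5*-5 + 5*4
= 16 + 20 + -25 + 20
= 31

31


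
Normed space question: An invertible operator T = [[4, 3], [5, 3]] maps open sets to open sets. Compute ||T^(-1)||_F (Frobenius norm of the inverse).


det(T) = 4*3 - 3*5 = -3
T^(-1) = (1/-3) * [[3, -3], [-5, 4]] = [[-1.0000, 1.0000], [1.6667, -1.3333]]
||T^(-1)||_F^2 = (-1.0000)^2 + 1.0000^2 + 1.6667^2 + (-1.3333)^2 = 6.5556
||T^(-1)||_F = sqrt(6.5556) = 2.5604

2.5604


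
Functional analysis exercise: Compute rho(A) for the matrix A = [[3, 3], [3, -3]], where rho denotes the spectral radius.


For a 2x2 matrix, eigenvalues satisfy lambda^2 - (trace)*lambda + det = 0
trace = 3 + -3 = 0
det = 3*-3 - 3*3 = -18
discriminant = 0^2 - 4*(-18) = 72
spectral radius = max |eigenvalue| = 4.2426

4.2426


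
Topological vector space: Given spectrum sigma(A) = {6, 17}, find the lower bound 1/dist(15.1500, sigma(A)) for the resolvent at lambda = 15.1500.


dist(15.1500, {6, 17}) = min(|15.1500 - 6|, |15.1500 - 17|)
= min(9.1500, 1.8500) = 1.8500
Resolvent bound = 1/1.8500 = 0.5405

0.5405


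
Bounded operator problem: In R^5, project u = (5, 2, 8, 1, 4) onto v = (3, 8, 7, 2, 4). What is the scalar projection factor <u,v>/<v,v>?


Computing <u,v> = 5*3 + 2*8 + 8*7 + 1*2 + 4*4 = 105
Computing <v,v> = 3^2 + 8^2 + 7^2 + 2^2 + 4^2 = 142
Projection coefficient = 105/142 = 0.7394

0.7394


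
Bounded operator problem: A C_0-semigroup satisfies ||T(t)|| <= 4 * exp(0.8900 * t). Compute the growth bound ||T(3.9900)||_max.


||T(3.9900)|| <= 4 * exp(0.8900 * 3.9900)
= 4 * exp(3.5511)
= 4 * 34.8516
= 139.4065

139.4065


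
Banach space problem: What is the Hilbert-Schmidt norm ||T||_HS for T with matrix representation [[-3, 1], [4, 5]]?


The Hilbert-Schmidt norm is sqrt(sum of squares of all entries).
Sum of squares = (-3)^2 + 1^2 + 4^2 + 5^2
= 9 + 1 + 16 + 25 = 51
||T||_HS = sqrt(51) = 7.1414

7.1414


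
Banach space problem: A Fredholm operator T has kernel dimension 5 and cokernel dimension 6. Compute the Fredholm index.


The Fredholm index is defined as ind(T) = dim(ker T) - dim(coker T)
= 5 - 6
= -1

-1


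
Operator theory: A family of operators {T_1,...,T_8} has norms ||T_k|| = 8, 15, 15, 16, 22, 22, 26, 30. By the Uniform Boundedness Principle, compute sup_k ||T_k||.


By the Uniform Boundedness Principle, the supremum of norms is finite.
sup_k ||T_k|| = max(8, 15, 15, 16, 22, 22, 26, 30) = 30

30


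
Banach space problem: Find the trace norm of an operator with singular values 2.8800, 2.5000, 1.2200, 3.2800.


The nuclear norm is the sum of all singular values.
||T||_1 = 2.8800 + 2.5000 + 1.2200 + 3.2800
= 9.8800

9.8800


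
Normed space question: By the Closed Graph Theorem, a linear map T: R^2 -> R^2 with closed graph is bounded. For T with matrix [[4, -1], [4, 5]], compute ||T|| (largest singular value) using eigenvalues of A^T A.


A^T A = [[32, 16], [16, 26]]
trace(A^T A) = 58, det(A^T A) = 576
discriminant = 58^2 - 4*576 = 1060
Largest eigenvalue of A^T A = (trace + sqrt(disc))/2 = 45.2788
||T|| = sqrt(45.2788) = 6.7290

6.7290


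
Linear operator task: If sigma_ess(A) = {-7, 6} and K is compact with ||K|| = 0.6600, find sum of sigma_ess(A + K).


By Weyl's theorem, the essential spectrum is invariant under compact perturbations.
sigma_ess(A + K) = sigma_ess(A) = {-7, 6}
Sum = -7 + 6 = -1

-1


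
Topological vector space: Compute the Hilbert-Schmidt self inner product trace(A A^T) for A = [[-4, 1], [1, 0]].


trace(A * A^T) = sum of squares of all entries
= (-4)^2 + 1^2 + 1^2 + 0^2
= 16 + 1 + 1 + 0
= 18

18


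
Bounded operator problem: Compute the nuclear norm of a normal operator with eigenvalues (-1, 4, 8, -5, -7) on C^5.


For a normal operator, singular values equal |eigenvalues|.
Trace norm = sum |lambda_i| = 1 + 4 + 8 + 5 + 7
= 25

25


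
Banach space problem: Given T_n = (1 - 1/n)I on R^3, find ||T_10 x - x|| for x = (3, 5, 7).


T_10 x - x = (1 - 1/10)x - x = -x/10
||x|| = sqrt(83) = 9.1104
||T_10 x - x|| = ||x||/10 = 9.1104/10 = 0.9110

0.9110


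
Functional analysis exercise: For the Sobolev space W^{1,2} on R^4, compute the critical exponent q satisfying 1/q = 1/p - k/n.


Using the Sobolev embedding formula: 1/q = 1/p - k/n
1/q = 1/2 - 1/4 = 1/4
q = 1/(1/4) = 4

4.0000


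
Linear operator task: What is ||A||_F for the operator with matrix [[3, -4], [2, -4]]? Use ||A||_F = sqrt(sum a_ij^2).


||A||_F^2 = sum a_ij^2
= 3^2 + (-4)^2 + 2^2 + (-4)^2
= 9 + 16 + 4 + 16 = 45
||A||_F = sqrt(45) = 6.7082

6.7082


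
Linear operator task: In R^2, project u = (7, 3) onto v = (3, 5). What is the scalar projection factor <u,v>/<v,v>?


Computing <u,v> = 7*3 + 3*5 = 36
Computing <v,v> = 3^2 + 5^2 = 34
Projection coefficient = 36/34 = 1.0588

1.0588


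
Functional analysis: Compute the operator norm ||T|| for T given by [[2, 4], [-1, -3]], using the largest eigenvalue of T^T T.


A^T A = [[5, 11], [11, 25]]
trace(A^T A) = 30, det(A^T A) = 4
discriminant = 30^2 - 4*4 = 884
Largest eigenvalue of A^T A = (trace + sqrt(disc))/2 = 29.8661
||T|| = sqrt(29.8661) = 5.4650

5.4650


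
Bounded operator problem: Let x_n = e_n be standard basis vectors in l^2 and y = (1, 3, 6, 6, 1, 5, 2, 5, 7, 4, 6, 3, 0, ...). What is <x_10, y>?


x_10 = e_10 is the standard basis vector with 1 in position 10.
<x_10, y> = y_10 = 4
As n -> infinity, <x_n, y> -> 0, confirming weak convergence of (x_n) to 0.

4


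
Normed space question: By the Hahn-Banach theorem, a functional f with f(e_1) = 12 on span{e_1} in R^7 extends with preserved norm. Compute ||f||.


The norm of f is given by ||f|| = sup_{||x||=1} |f(x)|.
On span{e_1}, ||e_1|| = 1, so ||f|| = |f(e_1)| / ||e_1||
= |12| / 1 = 12.0000

12.0000


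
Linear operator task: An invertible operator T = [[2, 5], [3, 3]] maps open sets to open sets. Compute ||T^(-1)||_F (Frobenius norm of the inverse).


det(T) = 2*3 - 5*3 = -9
T^(-1) = (1/-9) * [[3, -5], [-3, 2]] = [[-0.3333, 0.5556], [0.3333, -0.2222]]
||T^(-1)||_F^2 = (-0.3333)^2 + 0.5556^2 + 0.3333^2 + (-0.2222)^2 = 0.5802
||T^(-1)||_F = sqrt(0.5802) = 0.7617

0.7617


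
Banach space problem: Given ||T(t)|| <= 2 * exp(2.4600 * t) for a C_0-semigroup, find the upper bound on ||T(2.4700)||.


||T(2.4700)|| <= 2 * exp(2.4600 * 2.4700)
= 2 * exp(6.0762)
= 2 * 435.3716
= 870.7433

870.7433


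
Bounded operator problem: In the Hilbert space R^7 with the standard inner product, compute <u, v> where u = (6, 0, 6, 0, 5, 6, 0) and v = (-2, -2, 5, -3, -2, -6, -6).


Computing the standard inner product <u, v> = sum u_i * v_i
= 6*-2 + 0*-2 + 6*5 + 0*-3 + 5*-2 + 6*-6 + 0*-6
= -12 + 0 + 30 + 0 + -10 + -36 + 0
= -28

-28


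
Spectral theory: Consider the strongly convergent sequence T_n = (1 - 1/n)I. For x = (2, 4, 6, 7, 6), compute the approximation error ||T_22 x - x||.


T_22 x - x = (1 - 1/22)x - x = -x/22
||x|| = sqrt(141) = 11.8743
||T_22 x - x|| = ||x||/22 = 11.8743/22 = 0.5397

0.5397


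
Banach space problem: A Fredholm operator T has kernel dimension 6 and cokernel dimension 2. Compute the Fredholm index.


The Fredholm index is defined as ind(T) = dim(ker T) - dim(coker T)
= 6 - 2
= 4

4


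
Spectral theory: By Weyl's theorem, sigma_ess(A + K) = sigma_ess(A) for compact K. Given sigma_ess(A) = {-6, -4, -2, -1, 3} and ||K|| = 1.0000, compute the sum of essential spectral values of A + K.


By Weyl's theorem, the essential spectrum is invariant under compact perturbations.
sigma_ess(A + K) = sigma_ess(A) = {-6, -4, -2, -1, 3}
Sum = -6 + -4 + -2 + -1 + 3 = -10

-10


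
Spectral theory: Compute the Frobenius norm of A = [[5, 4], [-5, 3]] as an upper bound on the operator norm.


||A||_F^2 = sum a_ij^2
= 5^2 + 4^2 + (-5)^2 + 3^2
= 25 + 16 + 25 + 9 = 75
||A||_F = sqrt(75) = 8.6603

8.6603


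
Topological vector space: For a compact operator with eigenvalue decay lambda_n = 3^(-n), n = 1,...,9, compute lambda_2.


The eigenvalue formula gives lambda_2 = 1/3^2
= 1/9
= 0.1111

0.1111


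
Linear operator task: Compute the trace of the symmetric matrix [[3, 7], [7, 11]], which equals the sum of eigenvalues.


For a self-adjoint (symmetric) matrix, the eigenvalues are real.
The sum of eigenvalues equals the trace of the matrix.
trace = 3 + 11 = 14

14


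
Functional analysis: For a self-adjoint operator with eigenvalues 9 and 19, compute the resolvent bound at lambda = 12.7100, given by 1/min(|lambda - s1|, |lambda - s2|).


dist(12.7100, {9, 19}) = min(|12.7100 - 9|, |12.7100 - 19|)
= min(3.7100, 6.2900) = 3.7100
Resolvent bound = 1/3.7100 = 0.2695

0.2695


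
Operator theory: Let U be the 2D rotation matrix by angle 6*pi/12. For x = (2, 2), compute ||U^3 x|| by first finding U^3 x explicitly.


U is a rotation by theta = 6*pi/12
U^3 = rotation by 3*theta = 18*pi/12
cos(18*pi/12) = 0.0000, sin(18*pi/12) = -1.0000
U^3 x = (0.0000 * 2 - -1.0000 * 2, -1.0000 * 2 + 0.0000 * 2)
= (2.0000, -2.0000)
||U^3 x|| = sqrt(2.0000^2 + (-2.0000)^2) = sqrt(8.0000) = 2.8284

2.8284


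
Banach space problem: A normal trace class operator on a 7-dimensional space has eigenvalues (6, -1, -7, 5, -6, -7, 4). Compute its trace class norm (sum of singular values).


For a normal operator, singular values equal |eigenvalues|.
Trace norm = sum |lambda_i| = 6 + 1 + 7 + 5 + 6 + 7 + 4
= 36

36


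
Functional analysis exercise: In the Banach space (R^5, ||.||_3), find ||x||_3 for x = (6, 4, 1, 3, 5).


The l^3 norm = (sum |x_i|^3)^(1/3)
Sum of 3th powers = 216 + 64 + 1 + 27 + 125 = 433
||x||_3 = (433)^(1/3) = 7.5654

7.5654


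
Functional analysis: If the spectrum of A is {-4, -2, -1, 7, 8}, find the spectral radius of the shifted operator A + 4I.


Spectrum of A + 4I = {0, 2, 3, 11, 12}
Spectral radius = max |lambda| over the shifted spectrum
= max(0, 2, 3, 11, 12) = 12

12


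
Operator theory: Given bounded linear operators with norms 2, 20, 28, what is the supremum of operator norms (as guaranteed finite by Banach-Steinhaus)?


By the Uniform Boundedness Principle, the supremum of norms is finite.
sup_k ||T_k|| = max(2, 20, 28) = 28

28


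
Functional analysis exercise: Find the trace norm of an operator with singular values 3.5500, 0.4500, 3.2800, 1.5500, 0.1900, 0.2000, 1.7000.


The nuclear norm is the sum of all singular values.
||T||_1 = 3.5500 + 0.4500 + 3.2800 + 1.5500 + 0.1900 + 0.2000 + 1.7000
= 10.9200

10.9200


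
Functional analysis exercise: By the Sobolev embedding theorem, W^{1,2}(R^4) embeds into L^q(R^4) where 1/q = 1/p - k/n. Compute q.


Using the Sobolev embedding formula: 1/q = 1/p - k/n
1/q = 1/2 - 1/4 = 1/4
q = 1/(1/4) = 4

4.0000


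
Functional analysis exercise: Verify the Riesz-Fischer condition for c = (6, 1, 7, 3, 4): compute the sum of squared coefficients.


sum |c_n|^2 = 6^2 + 1^2 + 7^2 + 3^2 + 4^2
= 36 + 1 + 49 + 9 + 16
= 111

111


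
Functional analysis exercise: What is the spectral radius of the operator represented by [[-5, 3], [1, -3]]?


For a 2x2 matrix, eigenvalues satisfy lambda^2 - (trace)*lambda + det = 0
trace = -5 + -3 = -8
det = -5*-3 - 3*1 = 12
discriminant = (-8)^2 - 4*(12) = 16
spectral radius = max |eigenvalue| = 6.0000

6.0000


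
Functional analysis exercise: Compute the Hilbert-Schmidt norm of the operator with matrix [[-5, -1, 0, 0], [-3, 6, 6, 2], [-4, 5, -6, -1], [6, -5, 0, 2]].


The Hilbert-Schmidt norm is sqrt(sum of squares of all entries).
Sum of squares = (-5)^2 + (-1)^2 + 0^2 + 0^2 + (-3)^2 + 6^2 + 6^2 + 2^2 + (-4)^2 + 5^2 + (-6)^2 + (-1)^2 + 6^2 + (-5)^2 + 0^2 + 2^2
= 25 + 1 + 0 + 0 + 9 + 36 + 36 + 4 + 16 + 25 + 36 + 1 + 36 + 25 + 0 + 4 = 254
||T||_HS = sqrt(254) = 15.9374

15.9374


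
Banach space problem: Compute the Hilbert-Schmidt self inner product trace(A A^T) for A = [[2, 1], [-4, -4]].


trace(A * A^T) = sum of squares of all entries
= 2^2 + 1^2 + (-4)^2 + (-4)^2
= 4 + 1 + 16 + 16
= 37

37


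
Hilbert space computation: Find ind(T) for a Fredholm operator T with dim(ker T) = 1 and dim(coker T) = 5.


The Fredholm index is defined as ind(T) = dim(ker T) - dim(coker T)
= 1 - 5
= -4

-4


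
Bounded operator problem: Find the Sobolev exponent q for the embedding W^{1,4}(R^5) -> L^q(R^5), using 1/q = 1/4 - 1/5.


Using the Sobolev embedding formula: 1/q = 1/p - k/n
1/q = 1/4 - 1/5 = 1/20
q = 1/(1/20) = 20

20.0000


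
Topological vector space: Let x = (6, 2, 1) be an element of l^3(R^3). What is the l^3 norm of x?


The l^3 norm = (sum |x_i|^3)^(1/3)
Sum of 3th powers = 216 + 8 + 1 = 225
||x||_3 = (225)^(1/3) = 6.0822

6.0822


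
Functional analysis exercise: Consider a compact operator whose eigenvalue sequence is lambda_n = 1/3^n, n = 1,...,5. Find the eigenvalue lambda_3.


The eigenvalue formula gives lambda_3 = 1/3^3
= 1/27
= 0.0370

0.0370


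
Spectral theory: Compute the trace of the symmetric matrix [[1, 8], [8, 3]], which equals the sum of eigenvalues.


For a self-adjoint (symmetric) matrix, the eigenvalues are real.
The sum of eigenvalues equals the trace of the matrix.
trace = 1 + 3 = 4

4


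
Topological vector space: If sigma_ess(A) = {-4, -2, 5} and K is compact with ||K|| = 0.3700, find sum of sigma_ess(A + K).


By Weyl's theorem, the essential spectrum is invariant under compact perturbations.
sigma_ess(A + K) = sigma_ess(A) = {-4, -2, 5}
Sum = -4 + -2 + 5 = -1

-1


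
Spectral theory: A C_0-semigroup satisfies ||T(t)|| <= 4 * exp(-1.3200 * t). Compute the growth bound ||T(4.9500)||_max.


||T(4.9500)|| <= 4 * exp(-1.3200 * 4.9500)
= 4 * exp(-6.5340)
= 4 * 0.0015
= 0.0058

0.0058


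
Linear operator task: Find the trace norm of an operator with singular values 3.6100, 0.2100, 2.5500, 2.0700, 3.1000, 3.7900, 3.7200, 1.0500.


The nuclear norm is the sum of all singular values.
||T||_1 = 3.6100 + 0.2100 + 2.5500 + 2.0700 + 3.1000 + 3.7900 + 3.7200 + 1.0500
= 20.1000

20.1000


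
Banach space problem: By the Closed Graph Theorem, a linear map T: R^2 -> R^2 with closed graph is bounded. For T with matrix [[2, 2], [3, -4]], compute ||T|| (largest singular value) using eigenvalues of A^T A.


A^T A = [[13, -8], [-8, 20]]
trace(A^T A) = 33, det(A^T A) = 196
discriminant = 33^2 - 4*196 = 305
Largest eigenvalue of A^T A = (trace + sqrt(disc))/2 = 25.2321
||T|| = sqrt(25.2321) = 5.0232

5.0232


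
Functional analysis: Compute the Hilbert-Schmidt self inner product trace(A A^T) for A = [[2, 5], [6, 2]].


trace(A * A^T) = sum of squares of all entries
= 2^2 + 5^2 + 6^2 + 2^2
= 4 + 25 + 36 + 4
= 69

69


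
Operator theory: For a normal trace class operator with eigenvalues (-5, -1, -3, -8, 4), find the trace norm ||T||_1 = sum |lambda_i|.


For a normal operator, singular values equal |eigenvalues|.
Trace norm = sum |lambda_i| = 5 + 1 + 3 + 8 + 4
= 21

21


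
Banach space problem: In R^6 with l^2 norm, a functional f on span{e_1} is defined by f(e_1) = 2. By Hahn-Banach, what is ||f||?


The norm of f is given by ||f|| = sup_{||x||=1} |f(x)|.
On span{e_1}, ||e_1|| = 1, so ||f|| = |f(e_1)| / ||e_1||
= |2| / 1 = 2.0000

2.0000


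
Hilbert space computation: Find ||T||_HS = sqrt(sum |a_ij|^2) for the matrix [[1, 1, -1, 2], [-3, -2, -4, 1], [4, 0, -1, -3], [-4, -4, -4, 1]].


The Hilbert-Schmidt norm is sqrt(sum of squares of all entries).
Sum of squares = 1^2 + 1^2 + (-1)^2 + 2^2 + (-3)^2 + (-2)^2 + (-4)^2 + 1^2 + 4^2 + 0^2 + (-1)^2 + (-3)^2 + (-4)^2 + (-4)^2 + (-4)^2 + 1^2
= 1 + 1 + 1 + 4 + 9 + 4 + 16 + 1 + 16 + 0 + 1 + 9 + 16 + 16 + 16 + 1 = 112
||T||_HS = sqrt(112) = 10.5830

10.5830
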